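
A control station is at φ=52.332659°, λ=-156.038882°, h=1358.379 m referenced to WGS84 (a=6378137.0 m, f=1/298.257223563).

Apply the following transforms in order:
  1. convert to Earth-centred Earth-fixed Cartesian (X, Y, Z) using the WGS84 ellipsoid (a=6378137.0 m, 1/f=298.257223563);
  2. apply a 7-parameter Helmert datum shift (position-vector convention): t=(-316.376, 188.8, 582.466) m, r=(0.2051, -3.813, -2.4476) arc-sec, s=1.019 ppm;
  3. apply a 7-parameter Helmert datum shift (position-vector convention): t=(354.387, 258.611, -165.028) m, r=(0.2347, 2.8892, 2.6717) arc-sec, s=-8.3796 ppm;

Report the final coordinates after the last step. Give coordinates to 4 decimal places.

start: φ=52.332659°, λ=-156.038882°, h=1358.379 m
→ ECEF (a=6378137.000, f=1/298.257223563): X=-3569894.1535, Y=-1586517.3312, Z=5026582.5898
→ Helmert 7p (PV): X=-3570325.9146, Y=-1586292.7846, Z=5027102.6074
→ Helmert 7p (PV): X=-3569850.6477, Y=-1586072.8464, Z=5026943.6593

X=-3569850.6477 m, Y=-1586072.8464 m, Z=5026943.6593 m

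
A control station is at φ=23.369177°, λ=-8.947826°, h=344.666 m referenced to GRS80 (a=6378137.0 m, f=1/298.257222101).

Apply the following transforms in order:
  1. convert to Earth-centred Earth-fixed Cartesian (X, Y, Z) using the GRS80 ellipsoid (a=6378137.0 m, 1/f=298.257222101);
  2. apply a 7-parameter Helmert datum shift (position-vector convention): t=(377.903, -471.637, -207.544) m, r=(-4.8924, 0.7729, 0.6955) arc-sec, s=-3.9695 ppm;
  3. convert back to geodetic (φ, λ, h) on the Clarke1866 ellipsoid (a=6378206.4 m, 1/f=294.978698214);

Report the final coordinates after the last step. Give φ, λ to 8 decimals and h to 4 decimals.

start: φ=23.369177°, λ=-8.947826°, h=344.666 m
→ ECEF (a=6378137.000, f=1/298.257222101): X=5787035.1570, Y=-911175.1867, Z=2514439.2466
→ Helmert 7p (PV): X=5787402.5827, Y=-911564.0539, Z=2514221.6490
→ geod (Bowring, a=6378206.400): φ=23.36741768°, λ=-8.95102378°, h=614.9934 m

φ=23.36741768°, λ=-8.95102378°, h=614.9934 m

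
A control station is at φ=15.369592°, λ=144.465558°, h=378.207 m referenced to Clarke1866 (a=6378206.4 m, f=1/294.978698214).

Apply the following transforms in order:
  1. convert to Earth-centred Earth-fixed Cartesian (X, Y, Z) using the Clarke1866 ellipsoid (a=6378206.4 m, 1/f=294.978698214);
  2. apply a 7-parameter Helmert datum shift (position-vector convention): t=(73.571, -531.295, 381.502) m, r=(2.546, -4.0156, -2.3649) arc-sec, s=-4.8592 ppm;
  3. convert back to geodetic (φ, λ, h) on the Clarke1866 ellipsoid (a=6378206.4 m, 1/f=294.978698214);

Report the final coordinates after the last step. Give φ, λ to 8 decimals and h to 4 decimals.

start: φ=15.369592°, λ=144.465558°, h=378.207 m
→ ECEF (a=6378206.400, f=1/294.978698214): X=-5006229.1211, Y=3575450.9840, Z=1679565.0900
→ Helmert 7p (PV): X=-5006122.9282, Y=3574938.9818, Z=1679885.1018
→ geod (Bowring, a=6378206.400): φ=15.37330051°, λ=144.46886385°, h=92.7924 m

φ=15.37330051°, λ=144.46886385°, h=92.7924 m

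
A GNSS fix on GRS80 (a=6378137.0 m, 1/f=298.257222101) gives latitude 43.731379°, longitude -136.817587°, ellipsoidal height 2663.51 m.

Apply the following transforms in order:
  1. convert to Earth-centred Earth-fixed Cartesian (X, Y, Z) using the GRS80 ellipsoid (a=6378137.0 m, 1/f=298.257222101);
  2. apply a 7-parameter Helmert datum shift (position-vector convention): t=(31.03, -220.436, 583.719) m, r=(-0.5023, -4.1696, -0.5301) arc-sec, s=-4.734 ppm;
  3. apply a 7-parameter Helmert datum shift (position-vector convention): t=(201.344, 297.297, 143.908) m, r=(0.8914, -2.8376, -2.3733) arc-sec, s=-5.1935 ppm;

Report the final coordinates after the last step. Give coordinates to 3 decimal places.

start: φ=43.731379°, λ=-136.817587°, h=2663.510 m
→ ECEF (a=6378137.000, f=1/298.257222101): X=-3367408.2748, Y=-3160262.2893, Z=4388414.6294
→ Helmert 7p (PV): X=-3367458.1357, Y=-3160448.4238, Z=4388917.1984
→ Helmert 7p (PV): X=-3367336.0454, Y=-3160114.9341, Z=4388978.3282

X=-3367336.045 m, Y=-3160114.934 m, Z=4388978.328 m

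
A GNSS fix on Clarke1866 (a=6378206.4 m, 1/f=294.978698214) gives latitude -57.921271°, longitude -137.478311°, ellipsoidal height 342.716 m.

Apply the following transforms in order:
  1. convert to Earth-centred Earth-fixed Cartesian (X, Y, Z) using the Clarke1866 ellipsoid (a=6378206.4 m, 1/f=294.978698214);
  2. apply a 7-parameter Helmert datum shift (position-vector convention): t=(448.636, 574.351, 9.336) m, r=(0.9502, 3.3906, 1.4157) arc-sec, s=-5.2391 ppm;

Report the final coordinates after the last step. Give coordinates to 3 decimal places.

start: φ=-57.921271°, λ=-137.478311°, h=342.716 m
→ ECEF (a=6378206.400, f=1/294.978698214): X=-2502782.4417, Y=-2295121.1011, Z=-5381176.6849
→ Helmert 7p (PV): X=-2502393.3967, Y=-2294527.1142, Z=-5381108.5885

X=-2502393.397 m, Y=-2294527.114 m, Z=-5381108.589 m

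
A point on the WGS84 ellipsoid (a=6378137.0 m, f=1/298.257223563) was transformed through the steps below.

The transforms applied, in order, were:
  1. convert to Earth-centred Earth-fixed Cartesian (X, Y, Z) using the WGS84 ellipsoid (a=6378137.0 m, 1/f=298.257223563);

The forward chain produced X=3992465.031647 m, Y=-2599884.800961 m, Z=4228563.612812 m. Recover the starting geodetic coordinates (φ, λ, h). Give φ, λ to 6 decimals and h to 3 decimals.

φ=41.781420°, λ=-33.072090°, h=1549.986 m

start: X=3992465.0316, Y=-2599884.8010, Z=4228563.6128 m
→ geod (Bowring, a=6378137.000): φ=41.78142000°, λ=-33.07209000°, h=1549.9860 m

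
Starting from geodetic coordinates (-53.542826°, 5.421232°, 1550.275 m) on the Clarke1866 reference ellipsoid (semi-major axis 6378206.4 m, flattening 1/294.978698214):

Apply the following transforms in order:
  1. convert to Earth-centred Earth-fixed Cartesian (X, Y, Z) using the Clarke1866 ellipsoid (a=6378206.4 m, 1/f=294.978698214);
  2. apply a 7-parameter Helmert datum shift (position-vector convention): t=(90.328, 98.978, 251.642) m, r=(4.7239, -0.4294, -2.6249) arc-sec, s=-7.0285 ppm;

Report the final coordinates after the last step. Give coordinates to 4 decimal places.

start: φ=-53.542826°, λ=5.421232°, h=1550.275 m
→ ECEF (a=6378206.400, f=1/294.978698214): X=3782321.1169, Y=358948.7940, Z=-5107714.9664
→ Helmert 7p (PV): X=3782400.0618, Y=359114.0928, Z=-5107411.3303

X=3782400.0618 m, Y=359114.0928 m, Z=-5107411.3303 m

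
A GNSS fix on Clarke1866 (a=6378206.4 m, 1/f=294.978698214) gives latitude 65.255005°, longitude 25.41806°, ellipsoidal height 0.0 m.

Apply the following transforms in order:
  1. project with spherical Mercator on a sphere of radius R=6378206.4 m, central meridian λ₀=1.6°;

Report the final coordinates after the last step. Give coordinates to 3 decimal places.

start: φ=65.255005°, λ=25.418060°, h=0.000 m
→ merc (R=6378206.4, λ₀=1.6°): E=2651443.1607, N=9675969.0482

E=2651443.161 m, N=9675969.048 m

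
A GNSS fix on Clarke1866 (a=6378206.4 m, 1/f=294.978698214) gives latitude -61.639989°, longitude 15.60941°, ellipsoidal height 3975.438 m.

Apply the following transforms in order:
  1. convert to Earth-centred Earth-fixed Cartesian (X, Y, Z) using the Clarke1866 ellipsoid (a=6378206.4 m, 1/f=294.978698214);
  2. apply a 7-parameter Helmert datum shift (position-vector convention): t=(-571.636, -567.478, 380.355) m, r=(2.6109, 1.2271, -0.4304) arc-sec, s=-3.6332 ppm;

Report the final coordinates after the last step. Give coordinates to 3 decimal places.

start: φ=-61.639989°, λ=15.609410°, h=3975.438 m
→ ECEF (a=6378206.400, f=1/294.978698214): X=2927468.1671, Y=817882.0971, Z=-5592871.3223
→ Helmert 7p (PV): X=2926854.3289, Y=817376.3334, Z=-5592477.7104

X=2926854.329 m, Y=817376.333 m, Z=-5592477.710 m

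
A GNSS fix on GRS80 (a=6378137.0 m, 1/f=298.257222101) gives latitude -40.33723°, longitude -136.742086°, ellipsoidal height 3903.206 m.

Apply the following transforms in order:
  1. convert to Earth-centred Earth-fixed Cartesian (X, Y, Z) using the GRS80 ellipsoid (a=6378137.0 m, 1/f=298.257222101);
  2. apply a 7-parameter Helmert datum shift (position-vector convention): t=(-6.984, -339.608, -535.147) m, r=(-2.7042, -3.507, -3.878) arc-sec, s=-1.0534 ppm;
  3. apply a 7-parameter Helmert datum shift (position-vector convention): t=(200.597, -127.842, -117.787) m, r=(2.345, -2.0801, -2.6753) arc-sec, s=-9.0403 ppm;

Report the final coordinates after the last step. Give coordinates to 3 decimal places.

X=-3547584.671 m, Y=-3338707.173 m, Z=-4109827.568 m

start: φ=-40.337230°, λ=-136.742086°, h=3903.206 m
→ ECEF (a=6378137.000, f=1/298.257222101): X=-3547819.3355, Y=-3338378.9905, Z=-4109125.8261
→ Helmert 7p (PV): X=-3547815.4823, Y=-3338702.2511, Z=-4109673.1988
→ Helmert 7p (PV): X=-3547584.6712, Y=-3338707.1727, Z=-4109827.5681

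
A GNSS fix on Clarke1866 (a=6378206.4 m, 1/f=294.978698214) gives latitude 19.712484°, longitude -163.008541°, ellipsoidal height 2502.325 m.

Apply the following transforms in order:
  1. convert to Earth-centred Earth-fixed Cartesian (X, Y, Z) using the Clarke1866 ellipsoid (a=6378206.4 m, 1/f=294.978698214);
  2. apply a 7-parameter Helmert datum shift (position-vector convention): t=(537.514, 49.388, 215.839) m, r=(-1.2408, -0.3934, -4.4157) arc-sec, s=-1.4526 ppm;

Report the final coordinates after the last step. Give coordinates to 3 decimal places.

start: φ=19.712484°, λ=-163.008541°, h=2502.325 m
→ ECEF (a=6378206.400, f=1/294.978698214): X=-5746786.8175, Y=-1756032.3537, Z=2138476.8422
→ Helmert 7p (PV): X=-5746282.6273, Y=-1755844.5242, Z=2138689.1777

X=-5746282.627 m, Y=-1755844.524 m, Z=2138689.178 m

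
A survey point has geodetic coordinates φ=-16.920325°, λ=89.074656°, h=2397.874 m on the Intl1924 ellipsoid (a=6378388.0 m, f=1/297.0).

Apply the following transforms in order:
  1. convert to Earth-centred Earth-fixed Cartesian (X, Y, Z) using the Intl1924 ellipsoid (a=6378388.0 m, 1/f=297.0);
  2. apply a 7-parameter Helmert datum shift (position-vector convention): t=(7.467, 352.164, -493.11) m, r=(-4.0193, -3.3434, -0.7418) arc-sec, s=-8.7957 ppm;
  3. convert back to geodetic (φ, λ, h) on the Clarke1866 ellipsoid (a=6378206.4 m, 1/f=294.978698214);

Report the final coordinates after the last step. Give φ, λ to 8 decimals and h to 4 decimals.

φ=-16.92550358°, λ=89.07414724°, h=3016.5029 m

start: φ=-16.920325°, λ=89.074656°, h=2397.874 m
→ ECEF (a=6378388.000, f=1/297.0): X=98614.3257, Y=6105506.0640, Z=-1845119.5078
→ Helmert 7p (PV): X=98672.7904, Y=6105768.2173, Z=-1845713.7618
→ geod (Bowring, a=6378206.400): φ=-16.92550358°, λ=89.07414724°, h=3016.5029 m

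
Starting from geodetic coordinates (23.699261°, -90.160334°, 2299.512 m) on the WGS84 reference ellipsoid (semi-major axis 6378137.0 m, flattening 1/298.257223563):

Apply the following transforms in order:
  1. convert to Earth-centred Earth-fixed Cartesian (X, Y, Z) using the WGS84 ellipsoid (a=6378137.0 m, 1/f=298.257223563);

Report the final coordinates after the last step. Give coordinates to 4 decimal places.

start: φ=23.699261°, λ=-90.160334°, h=2299.512 m
→ ECEF (a=6378137.000, f=1/298.257223563): X=-16357.8280, Y=-5845497.8973, Z=2548743.2835

X=-16357.8280 m, Y=-5845497.8973 m, Z=2548743.2835 m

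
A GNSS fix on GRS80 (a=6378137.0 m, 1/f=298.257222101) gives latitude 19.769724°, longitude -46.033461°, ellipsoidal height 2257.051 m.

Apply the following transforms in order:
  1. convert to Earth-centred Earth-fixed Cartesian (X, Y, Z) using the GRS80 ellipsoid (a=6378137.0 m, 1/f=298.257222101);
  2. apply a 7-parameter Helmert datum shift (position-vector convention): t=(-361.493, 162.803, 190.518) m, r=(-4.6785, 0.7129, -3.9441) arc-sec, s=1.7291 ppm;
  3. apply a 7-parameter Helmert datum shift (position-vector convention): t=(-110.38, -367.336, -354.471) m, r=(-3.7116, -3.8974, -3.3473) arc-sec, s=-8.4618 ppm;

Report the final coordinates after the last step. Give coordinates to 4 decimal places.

start: φ=19.769724°, λ=-46.033461°, h=2257.051 m
→ ECEF (a=6378137.000, f=1/298.257222101): X=4170032.4824, Y=-4323244.8656, Z=2144487.9156
→ Helmert 7p (PV): X=4169602.9445, Y=-4323120.6341, Z=2144765.7891
→ Helmert 7p (PV): X=4169346.6011, Y=-4323480.4598, Z=2144549.7451

X=4169346.6011 m, Y=-4323480.4598 m, Z=2144549.7451 m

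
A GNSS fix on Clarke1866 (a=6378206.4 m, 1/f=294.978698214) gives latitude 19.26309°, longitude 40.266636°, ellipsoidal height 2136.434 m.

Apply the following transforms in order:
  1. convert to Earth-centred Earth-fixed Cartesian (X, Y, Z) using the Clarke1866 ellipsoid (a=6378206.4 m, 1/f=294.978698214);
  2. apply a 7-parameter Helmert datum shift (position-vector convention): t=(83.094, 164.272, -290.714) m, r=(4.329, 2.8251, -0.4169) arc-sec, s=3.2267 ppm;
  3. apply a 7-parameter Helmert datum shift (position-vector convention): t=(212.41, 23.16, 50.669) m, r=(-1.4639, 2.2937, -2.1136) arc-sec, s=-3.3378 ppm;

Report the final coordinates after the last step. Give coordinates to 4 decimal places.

X=4598006.8179 m, Y=3894559.7200 m, Z=2091142.7578 m

start: φ=19.263090°, λ=40.266636°, h=2136.434 m
→ ECEF (a=6378206.400, f=1/294.978698214): X=4597612.1463, Y=3894458.1799, Z=2091443.0380
→ Helmert 7p (PV): X=4597746.5924, Y=3894581.8310, Z=2091177.8368
→ Helmert 7p (PV): X=4598006.8179, Y=3894559.7200, Z=2091142.7578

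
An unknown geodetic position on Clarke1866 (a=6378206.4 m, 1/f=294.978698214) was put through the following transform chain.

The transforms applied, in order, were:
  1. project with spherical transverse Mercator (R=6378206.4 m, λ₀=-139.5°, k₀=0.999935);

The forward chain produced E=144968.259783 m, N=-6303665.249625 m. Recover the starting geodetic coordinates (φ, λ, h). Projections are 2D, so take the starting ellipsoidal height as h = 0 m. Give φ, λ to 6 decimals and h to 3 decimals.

start: E=144968.2598, N=-6303665.2496 m
→ tm⁻¹: φ=-56.60739200°, λ=-137.13344400°

φ=-56.607392°, λ=-137.133444°, h=0.000 m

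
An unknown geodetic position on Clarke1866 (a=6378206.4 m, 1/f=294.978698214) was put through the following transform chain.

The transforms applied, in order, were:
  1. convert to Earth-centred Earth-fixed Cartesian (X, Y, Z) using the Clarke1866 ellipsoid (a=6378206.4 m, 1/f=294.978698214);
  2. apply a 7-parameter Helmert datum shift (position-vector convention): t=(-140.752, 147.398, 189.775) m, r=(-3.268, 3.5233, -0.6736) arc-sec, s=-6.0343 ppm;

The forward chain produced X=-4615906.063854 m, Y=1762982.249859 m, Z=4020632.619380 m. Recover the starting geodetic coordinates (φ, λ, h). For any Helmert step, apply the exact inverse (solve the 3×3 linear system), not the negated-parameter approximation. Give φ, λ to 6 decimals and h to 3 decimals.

φ=39.325285°, λ=159.098502°, h=466.725 m

start: X=-4615906.0639, Y=1762982.2499, Z=4020632.6194 m
→ Helmert⁻¹: X=-4615867.5961, Y=1762766.7170, Z=4020416.1882
→ geod (Bowring, a=6378206.400): φ=39.32528500°, λ=159.09850200°, h=466.7250 m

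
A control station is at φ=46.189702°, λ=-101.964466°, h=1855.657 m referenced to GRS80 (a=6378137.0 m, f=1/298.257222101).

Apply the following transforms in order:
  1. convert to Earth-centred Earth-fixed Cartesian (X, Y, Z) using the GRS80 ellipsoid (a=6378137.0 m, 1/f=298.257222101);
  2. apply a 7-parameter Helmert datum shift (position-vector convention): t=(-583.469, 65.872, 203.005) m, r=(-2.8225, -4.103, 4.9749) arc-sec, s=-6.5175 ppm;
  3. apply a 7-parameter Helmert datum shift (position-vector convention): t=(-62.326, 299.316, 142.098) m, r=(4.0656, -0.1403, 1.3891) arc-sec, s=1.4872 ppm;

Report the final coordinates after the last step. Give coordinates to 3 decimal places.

start: φ=46.189702°, λ=-101.964466°, h=1855.657 m
→ ECEF (a=6378137.000, f=1/298.257222101): X=-917202.9180, Y=-4328298.1612, Z=4581209.0641
→ Helmert 7p (PV): X=-917767.1440, Y=-4328163.5132, Z=4581423.1938
→ Helmert 7p (PV): X=-917804.8029, Y=-4327967.1174, Z=4581486.1702

X=-917804.803 m, Y=-4327967.117 m, Z=4581486.170 m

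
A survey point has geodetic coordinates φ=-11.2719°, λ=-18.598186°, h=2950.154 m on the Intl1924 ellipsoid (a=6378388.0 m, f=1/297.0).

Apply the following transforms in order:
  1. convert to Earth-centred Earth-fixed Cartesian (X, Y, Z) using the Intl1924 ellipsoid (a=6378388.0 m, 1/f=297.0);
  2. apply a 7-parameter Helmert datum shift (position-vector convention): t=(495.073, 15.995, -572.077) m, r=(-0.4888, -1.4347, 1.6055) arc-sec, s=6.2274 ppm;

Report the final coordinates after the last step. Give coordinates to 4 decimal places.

X=5932748.9811 m, Y=-1996147.5613 m, Z=-1239640.8393 m

start: φ=-11.271900°, λ=-18.598186°, h=2950.154 m
→ ECEF (a=6378388.000, f=1/297.0): X=5932192.8093, Y=-1996194.3634, Z=-1239107.0388
→ Helmert 7p (PV): X=5932748.9811, Y=-1996147.5613, Z=-1239640.8393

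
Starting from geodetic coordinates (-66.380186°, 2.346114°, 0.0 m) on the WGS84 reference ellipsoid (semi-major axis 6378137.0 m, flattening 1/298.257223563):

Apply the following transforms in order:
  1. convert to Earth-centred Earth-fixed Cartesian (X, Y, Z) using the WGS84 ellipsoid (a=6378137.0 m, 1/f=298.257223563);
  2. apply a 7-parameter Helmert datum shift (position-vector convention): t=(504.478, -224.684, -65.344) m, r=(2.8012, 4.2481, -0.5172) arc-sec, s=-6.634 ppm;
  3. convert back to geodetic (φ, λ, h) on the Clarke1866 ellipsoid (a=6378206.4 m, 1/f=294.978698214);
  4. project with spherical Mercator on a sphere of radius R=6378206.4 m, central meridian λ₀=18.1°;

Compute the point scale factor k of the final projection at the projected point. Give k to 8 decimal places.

2.49573364

start: φ=-66.380186°, λ=2.346114°, h=0.000 m
→ ECEF (a=6378137.000, f=1/298.257223563): X=2560564.8905, Y=104907.1493, Z=-5821062.3810
→ Helmert 7p (PV): X=2560932.7586, Y=104754.4019, Z=-5821140.4188
→ geod (Bowring, a=6378206.400): φ=-66.37906785°, λ=2.34236566°, h=346.4795 m
→ into merc (λ₀=18.1°): φ=-66.37906785°, λ−λ₀=-15.75763434°
scale k = 2.49573364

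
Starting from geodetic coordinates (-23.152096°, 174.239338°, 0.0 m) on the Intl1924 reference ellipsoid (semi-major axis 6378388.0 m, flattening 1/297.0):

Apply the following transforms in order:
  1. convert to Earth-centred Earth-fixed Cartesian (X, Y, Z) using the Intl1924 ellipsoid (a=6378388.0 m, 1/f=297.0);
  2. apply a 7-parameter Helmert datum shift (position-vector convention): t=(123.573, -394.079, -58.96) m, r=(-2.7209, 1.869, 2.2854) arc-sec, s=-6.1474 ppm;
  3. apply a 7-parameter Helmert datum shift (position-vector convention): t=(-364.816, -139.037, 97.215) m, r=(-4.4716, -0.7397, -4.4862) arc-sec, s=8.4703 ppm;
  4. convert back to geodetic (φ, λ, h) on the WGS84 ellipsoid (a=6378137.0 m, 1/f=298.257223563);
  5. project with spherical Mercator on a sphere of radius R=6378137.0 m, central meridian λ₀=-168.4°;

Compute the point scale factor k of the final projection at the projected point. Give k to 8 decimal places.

1.08757601

start: φ=-23.152096°, λ=174.239338°, h=0.000 m
→ ECEF (a=6378388.000, f=1/297.0): X=-5838117.3797, Y=588964.9422, Z=-2492248.0012
→ Helmert 7p (PV): X=-5837987.0257, Y=588469.6813, Z=-2492246.5097
→ Helmert 7p (PV): X=-5838379.5543, Y=588408.5747, Z=-2492204.0985
→ geod (Bowring, a=6378137.000): φ=-23.15040856°, λ=174.24499999°, h=408.1794 m
→ into merc (λ₀=-168.4°): φ=-23.15040856°, λ−λ₀=-17.35500001°
scale k = 1.08757601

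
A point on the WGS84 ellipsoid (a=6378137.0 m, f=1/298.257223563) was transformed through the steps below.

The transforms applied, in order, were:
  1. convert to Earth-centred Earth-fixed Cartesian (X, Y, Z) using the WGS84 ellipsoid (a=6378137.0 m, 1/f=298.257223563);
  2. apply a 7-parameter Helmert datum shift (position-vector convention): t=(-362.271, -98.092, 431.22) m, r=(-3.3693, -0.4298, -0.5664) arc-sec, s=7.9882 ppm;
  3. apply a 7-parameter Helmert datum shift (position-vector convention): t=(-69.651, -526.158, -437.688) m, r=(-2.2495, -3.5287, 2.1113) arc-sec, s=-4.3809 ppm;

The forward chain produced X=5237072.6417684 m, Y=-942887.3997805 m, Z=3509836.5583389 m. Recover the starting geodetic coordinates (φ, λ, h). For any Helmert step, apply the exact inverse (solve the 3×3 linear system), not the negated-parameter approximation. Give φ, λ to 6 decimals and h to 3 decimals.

φ=33.582428°, λ=-10.200120°, h=3163.395 m

start: X=5237072.6418, Y=-942887.3998, Z=3509836.5583 m
→ Helmert⁻¹: X=5237215.6404, Y=-942457.2594, Z=3510189.7499
→ Helmert⁻¹: X=5237545.9740, Y=-942394.5879, Z=3509704.1860
→ geod (Bowring, a=6378137.000): φ=33.58242800°, λ=-10.20012000°, h=3163.3950 m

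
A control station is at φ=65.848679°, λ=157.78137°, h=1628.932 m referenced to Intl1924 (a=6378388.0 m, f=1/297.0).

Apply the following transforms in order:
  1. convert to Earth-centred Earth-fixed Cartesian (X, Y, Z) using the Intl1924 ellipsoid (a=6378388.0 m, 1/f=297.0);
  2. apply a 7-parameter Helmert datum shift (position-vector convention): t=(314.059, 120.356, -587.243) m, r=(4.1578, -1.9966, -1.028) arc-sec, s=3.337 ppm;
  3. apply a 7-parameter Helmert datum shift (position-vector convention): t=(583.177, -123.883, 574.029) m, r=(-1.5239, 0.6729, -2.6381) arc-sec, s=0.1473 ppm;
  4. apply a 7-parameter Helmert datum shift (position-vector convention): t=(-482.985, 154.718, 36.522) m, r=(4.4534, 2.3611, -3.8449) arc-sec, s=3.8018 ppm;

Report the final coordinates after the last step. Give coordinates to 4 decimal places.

start: φ=65.848679°, λ=157.781370°, h=1628.932 m
→ ECEF (a=6378388.000, f=1/297.0): X=-2423334.5301, Y=989863.8105, Z=5798682.2692
→ Helmert 7p (PV): X=-2423079.7546, Y=989882.6595, Z=5798110.8723
→ Helmert 7p (PV): X=-2422465.3588, Y=989832.7501, Z=5798686.3469
→ Helmert 7p (PV): X=-2422872.7250, Y=989911.1895, Z=5798794.0155

X=-2422872.7250 m, Y=989911.1895 m, Z=5798794.0155 m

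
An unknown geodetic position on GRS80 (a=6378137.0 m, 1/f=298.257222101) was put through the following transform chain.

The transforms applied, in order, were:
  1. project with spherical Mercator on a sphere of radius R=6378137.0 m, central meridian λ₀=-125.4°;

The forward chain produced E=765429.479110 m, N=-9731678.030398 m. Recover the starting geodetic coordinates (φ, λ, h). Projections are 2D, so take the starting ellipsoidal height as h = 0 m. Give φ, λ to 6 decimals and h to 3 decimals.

start: E=765429.4791, N=-9731678.0304 m
→ merc⁻¹: φ=-65.46404400°, λ=-118.52403000°

φ=-65.464044°, λ=-118.524030°, h=0.000 m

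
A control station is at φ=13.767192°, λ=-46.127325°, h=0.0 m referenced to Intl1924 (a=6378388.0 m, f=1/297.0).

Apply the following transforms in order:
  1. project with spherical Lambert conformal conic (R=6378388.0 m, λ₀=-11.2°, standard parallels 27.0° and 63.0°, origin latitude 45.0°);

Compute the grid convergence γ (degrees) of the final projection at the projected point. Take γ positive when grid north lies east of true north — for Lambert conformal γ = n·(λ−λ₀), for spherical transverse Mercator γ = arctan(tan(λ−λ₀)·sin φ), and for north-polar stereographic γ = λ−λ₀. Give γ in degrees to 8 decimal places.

-25.13213160

start: φ=13.767192°, λ=-46.127325°, h=0.000 m
→ into lcc (λ₀=-11.2°): φ=13.76719200°, λ−λ₀=-34.92732500°
convergence γ = -25.13213160°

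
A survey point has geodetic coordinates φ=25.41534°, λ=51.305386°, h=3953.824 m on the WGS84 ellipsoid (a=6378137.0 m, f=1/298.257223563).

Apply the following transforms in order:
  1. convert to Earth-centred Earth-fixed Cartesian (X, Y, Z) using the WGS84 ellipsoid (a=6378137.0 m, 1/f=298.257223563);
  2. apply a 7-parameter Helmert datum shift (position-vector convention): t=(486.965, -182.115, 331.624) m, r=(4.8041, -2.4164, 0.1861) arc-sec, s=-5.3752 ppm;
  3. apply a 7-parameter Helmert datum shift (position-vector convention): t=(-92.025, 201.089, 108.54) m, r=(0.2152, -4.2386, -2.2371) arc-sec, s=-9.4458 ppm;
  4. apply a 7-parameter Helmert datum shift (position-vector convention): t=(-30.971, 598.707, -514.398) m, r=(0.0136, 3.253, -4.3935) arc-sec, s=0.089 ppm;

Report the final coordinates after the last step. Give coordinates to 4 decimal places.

start: φ=25.415340°, λ=51.305386°, h=3953.824 m
→ ECEF (a=6378137.000, f=1/298.257223563): X=3605970.0783, Y=4501853.6074, Z=2722399.4598
→ Helmert 7p (PV): X=3606401.7059, Y=4501587.1406, Z=2722863.5460
→ Helmert 7p (PV): X=3606268.4858, Y=4501703.7539, Z=2723025.1713
→ Helmert 7p (PV): X=3606376.6682, Y=4502225.8674, Z=2722454.4381

X=3606376.6682 m, Y=4502225.8674 m, Z=2722454.4381 m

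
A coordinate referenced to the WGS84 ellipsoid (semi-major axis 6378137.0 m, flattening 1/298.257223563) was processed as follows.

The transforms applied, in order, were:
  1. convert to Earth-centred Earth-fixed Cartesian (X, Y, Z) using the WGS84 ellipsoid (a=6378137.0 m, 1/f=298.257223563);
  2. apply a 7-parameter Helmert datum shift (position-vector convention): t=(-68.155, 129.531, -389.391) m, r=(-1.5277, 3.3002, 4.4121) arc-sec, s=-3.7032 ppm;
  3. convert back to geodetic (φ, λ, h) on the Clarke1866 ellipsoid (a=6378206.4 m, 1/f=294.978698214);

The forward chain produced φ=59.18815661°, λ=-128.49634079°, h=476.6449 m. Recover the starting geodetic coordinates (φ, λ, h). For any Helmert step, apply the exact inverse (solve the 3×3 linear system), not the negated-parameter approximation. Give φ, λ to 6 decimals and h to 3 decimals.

start: φ=59.188157°, λ=-128.496341°, h=476.645 m
→ ECEF (a=6378206.400, f=1/294.978698214): X=-2038869.3365, Y=-2563546.0897, Z=5454912.8910
→ Helmert⁻¹: X=-2038950.8534, Y=-2563681.9049, Z=5455270.8734
→ geod (Bowring, a=6378137.000): φ=59.18671000°, λ=-128.49597800°, h=758.6020 m

φ=59.186710°, λ=-128.495978°, h=758.602 m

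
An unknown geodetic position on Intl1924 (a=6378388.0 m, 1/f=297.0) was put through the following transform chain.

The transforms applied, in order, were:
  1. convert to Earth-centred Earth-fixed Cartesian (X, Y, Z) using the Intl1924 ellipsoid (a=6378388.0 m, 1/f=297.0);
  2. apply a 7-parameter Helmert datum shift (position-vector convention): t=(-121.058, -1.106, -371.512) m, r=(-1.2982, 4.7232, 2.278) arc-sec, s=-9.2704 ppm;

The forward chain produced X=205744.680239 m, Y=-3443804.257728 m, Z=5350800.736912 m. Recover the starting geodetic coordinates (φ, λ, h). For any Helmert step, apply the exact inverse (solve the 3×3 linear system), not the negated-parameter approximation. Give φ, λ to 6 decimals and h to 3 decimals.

start: X=205744.6802, Y=-3443804.2577, Z=5350800.7369 m
→ Helmert⁻¹: X=205707.0767, Y=-3443871.0290, Z=5351204.8921
→ geod (Bowring, a=6378388.000): φ=57.36512500°, λ=-86.58170700°, h=3747.3520 m

φ=57.365125°, λ=-86.581707°, h=3747.352 m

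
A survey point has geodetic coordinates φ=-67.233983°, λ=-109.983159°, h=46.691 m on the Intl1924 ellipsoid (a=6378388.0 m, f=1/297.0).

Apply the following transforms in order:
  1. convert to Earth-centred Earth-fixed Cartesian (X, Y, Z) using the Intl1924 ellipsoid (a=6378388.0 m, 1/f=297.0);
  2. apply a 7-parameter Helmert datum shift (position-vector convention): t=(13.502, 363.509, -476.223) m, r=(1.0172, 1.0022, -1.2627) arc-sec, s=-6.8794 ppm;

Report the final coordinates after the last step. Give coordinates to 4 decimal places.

start: φ=-67.233983°, λ=-109.983159°, h=46.691 m
→ ECEF (a=6378388.000, f=1/297.0): X=-845932.2234, Y=-2326306.9802, Z=-5858737.8482
→ Helmert 7p (PV): X=-845955.6091, Y=-2325893.3967, Z=-5859181.1286

X=-845955.6091 m, Y=-2325893.3967 m, Z=-5859181.1286 m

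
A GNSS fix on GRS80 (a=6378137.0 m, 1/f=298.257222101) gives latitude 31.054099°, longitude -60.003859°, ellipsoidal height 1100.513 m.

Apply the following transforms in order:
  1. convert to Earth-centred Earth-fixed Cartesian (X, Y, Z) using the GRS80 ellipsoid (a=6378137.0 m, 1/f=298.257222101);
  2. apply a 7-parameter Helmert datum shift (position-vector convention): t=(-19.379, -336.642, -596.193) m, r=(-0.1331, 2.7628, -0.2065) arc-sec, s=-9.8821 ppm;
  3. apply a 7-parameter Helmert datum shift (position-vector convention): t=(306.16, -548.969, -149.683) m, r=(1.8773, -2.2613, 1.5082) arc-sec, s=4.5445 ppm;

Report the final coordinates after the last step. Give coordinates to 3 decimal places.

X=2734912.162 m, Y=-4738077.348 m, Z=3270790.951 m

start: φ=31.054099°, λ=-60.003859°, h=1100.513 m
→ ECEF (a=6378137.000, f=1/298.257222101): X=2734602.1182, Y=-4737206.6196, Z=3271601.0025
→ Helmert 7p (PV): X=2734594.7938, Y=-4737497.0747, Z=3270938.9080
→ Helmert 7p (PV): X=2734912.1620, Y=-4738077.3482, Z=3270790.9514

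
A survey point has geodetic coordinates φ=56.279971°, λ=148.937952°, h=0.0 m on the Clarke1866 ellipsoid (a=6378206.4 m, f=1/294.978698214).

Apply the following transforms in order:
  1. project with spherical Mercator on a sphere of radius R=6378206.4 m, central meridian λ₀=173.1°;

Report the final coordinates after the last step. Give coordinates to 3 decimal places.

E=-2689736.146 m, N=7614435.900 m

start: φ=56.279971°, λ=148.937952°, h=0.000 m
→ merc (R=6378206.4, λ₀=173.1°): E=-2689736.1464, N=7614435.8998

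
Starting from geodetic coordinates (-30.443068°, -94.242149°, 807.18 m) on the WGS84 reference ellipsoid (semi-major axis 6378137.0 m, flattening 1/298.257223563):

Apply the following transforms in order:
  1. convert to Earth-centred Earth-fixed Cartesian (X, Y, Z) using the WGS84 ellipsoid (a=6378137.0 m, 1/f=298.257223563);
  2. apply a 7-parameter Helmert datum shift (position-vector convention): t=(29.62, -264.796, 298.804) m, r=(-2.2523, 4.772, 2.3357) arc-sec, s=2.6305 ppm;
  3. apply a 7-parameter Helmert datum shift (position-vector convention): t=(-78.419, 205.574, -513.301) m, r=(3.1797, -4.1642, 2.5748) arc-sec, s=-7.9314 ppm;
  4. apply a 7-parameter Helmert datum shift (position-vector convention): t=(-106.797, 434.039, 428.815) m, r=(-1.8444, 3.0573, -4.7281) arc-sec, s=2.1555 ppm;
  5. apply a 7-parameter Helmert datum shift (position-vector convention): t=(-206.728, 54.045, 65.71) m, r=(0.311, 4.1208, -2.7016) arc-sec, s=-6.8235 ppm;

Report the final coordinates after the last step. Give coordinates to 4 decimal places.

X=-407704.6086 m, Y=-5488671.0195 m, Z=-3212880.2096 m

start: φ=-30.443068°, λ=-94.242149°, h=807.180 m
→ ECEF (a=6378137.000, f=1/298.257223563): X=-407158.0161, Y=-5489150.1273, Z=-3213223.7611
→ Helmert 7p (PV): X=-407141.6481, Y=-5489469.0599, Z=-3212864.0511
→ Helmert 7p (PV): X=-407083.4507, Y=-5489175.5011, Z=-3213444.7120
→ Helmert 7p (PV): X=-407364.5814, Y=-5488772.6970, Z=-3212967.7059
→ Helmert 7p (PV): X=-407704.6086, Y=-5488671.0195, Z=-3212880.2096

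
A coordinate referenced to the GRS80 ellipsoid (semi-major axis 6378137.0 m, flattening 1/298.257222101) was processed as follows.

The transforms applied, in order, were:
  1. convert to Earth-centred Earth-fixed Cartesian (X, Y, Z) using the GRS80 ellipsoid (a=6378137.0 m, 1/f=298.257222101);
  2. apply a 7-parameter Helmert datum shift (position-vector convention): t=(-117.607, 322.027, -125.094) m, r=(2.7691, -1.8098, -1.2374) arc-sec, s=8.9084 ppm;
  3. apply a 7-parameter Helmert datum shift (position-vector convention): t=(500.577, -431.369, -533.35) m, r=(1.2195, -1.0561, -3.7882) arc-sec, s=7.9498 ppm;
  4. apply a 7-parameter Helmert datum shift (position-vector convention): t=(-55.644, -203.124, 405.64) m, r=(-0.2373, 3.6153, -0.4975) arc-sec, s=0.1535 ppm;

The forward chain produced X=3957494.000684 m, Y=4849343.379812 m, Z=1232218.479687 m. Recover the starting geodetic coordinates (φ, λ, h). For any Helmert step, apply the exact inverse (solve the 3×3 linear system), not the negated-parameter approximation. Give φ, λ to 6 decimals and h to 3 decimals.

φ=11.211723°, λ=50.788332°, h=2001.175 m

start: X=3957494.0007, Y=4849343.3798, Z=1232218.4797 m
→ Helmert⁻¹: X=3957515.7485, Y=4849553.8875, Z=1231887.5951
→ Helmert⁻¹: X=3956900.9499, Y=4850026.6578, Z=1232362.2130
→ Helmert⁻¹: X=3956965.0258, Y=4849701.7109, Z=1232376.5015
→ geod (Bowring, a=6378137.000): φ=11.21172300°, λ=50.78833200°, h=2001.1750 m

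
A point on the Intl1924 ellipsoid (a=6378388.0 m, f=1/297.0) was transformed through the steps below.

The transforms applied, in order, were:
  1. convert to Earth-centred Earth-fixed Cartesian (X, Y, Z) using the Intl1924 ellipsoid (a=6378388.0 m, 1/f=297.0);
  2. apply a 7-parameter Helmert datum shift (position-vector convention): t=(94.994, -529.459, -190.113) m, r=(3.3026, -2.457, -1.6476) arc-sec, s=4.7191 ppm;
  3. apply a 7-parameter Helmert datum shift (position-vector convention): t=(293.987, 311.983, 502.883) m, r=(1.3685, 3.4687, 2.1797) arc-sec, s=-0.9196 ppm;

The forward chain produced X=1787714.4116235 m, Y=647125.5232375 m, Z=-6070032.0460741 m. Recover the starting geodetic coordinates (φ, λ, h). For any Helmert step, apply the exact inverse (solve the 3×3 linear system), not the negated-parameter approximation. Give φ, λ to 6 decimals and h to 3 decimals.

start: X=1787714.4116, Y=647125.5232, Z=-6070032.0461 m
→ Helmert⁻¹: X=1787530.9891, Y=646754.9694, Z=-6070514.7421
→ Helmert⁻¹: X=1787350.0814, Y=647198.4561, Z=-6070327.6361
→ geod (Bowring, a=6378388.000): φ=-72.72197900°, λ=19.90529300°, h=2182.3110 m

φ=-72.721979°, λ=19.905293°, h=2182.311 m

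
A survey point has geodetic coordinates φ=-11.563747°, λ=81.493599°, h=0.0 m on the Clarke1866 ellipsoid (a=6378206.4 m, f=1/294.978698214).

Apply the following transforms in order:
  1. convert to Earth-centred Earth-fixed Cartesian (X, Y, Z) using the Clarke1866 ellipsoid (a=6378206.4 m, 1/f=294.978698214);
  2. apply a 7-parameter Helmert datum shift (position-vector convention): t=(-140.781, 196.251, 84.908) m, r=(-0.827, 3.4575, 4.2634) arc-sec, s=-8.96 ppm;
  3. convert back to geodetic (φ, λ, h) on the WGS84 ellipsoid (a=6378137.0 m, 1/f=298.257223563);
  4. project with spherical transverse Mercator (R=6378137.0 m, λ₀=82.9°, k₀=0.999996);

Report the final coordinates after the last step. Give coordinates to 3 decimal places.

E=-153078.655 m, N=-1287470.145 m

start: φ=-11.563747°, λ=81.493599°, h=0.000 m
→ ECEF (a=6378206.400, f=1/294.978698214): X=924439.2308, Y=6180843.7069, Z=-1270081.5259
→ Helmert 7p (PV): X=924141.1232, Y=6180998.5929, Z=-1270025.5150
→ geod (Bowring, a=6378137.000): φ=-11.56221113°, λ=81.49651195°, h=155.5250 m
→ tm (R=6378137.0, λ₀=82.9°): E=-153078.6554, N=-1287470.1448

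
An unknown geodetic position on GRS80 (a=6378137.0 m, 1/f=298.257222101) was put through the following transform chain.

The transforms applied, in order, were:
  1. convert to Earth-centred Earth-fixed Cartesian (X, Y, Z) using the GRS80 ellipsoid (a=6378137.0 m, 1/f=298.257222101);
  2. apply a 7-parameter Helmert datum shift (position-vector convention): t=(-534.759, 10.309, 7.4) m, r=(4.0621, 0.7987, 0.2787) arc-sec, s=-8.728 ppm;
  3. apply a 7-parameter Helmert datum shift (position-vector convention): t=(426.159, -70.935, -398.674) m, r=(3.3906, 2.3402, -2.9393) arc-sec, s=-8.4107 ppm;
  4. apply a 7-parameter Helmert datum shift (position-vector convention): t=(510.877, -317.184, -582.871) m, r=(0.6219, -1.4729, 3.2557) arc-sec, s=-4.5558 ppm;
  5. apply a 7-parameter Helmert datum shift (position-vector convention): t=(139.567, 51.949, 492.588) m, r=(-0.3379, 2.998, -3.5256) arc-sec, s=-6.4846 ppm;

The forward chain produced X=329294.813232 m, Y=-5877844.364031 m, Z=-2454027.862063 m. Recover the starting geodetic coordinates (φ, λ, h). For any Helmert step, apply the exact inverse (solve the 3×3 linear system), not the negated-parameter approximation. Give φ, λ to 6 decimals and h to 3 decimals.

φ=-22.760801°, λ=-86.797252°, h=2774.541 m

start: X=329294.8132, Y=-5877844.3640, Z=-2454027.8621 m
→ Helmert⁻¹: X=329293.5257, Y=-5877924.7796, Z=-2454541.2097
→ Helmert⁻¹: X=328673.8501, Y=-5877646.9596, Z=-2453954.1441
→ Helmert⁻¹: X=328362.0455, Y=-5877661.1108, Z=-2453475.7633
→ Helmert⁻¹: X=328901.2333, Y=-5877771.4810, Z=-2453387.5494
→ geod (Bowring, a=6378137.000): φ=-22.76080100°, λ=-86.79725200°, h=2774.5410 m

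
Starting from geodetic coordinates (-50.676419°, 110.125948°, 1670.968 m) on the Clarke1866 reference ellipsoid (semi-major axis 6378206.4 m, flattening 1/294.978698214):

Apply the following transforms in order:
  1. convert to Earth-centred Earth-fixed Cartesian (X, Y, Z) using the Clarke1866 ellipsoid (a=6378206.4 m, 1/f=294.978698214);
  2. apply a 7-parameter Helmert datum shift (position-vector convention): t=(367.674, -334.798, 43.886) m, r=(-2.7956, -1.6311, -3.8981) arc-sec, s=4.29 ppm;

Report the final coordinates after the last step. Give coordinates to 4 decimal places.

start: φ=-50.676419°, λ=110.125948°, h=1670.968 m
→ ECEF (a=6378206.400, f=1/294.978698214): X=-1393934.4876, Y=3803766.3882, Z=-4911900.6218
→ Helmert 7p (PV): X=-1393462.0652, Y=3803407.6783, Z=-4911940.3852

X=-1393462.0652 m, Y=3803407.6783 m, Z=-4911940.3852 m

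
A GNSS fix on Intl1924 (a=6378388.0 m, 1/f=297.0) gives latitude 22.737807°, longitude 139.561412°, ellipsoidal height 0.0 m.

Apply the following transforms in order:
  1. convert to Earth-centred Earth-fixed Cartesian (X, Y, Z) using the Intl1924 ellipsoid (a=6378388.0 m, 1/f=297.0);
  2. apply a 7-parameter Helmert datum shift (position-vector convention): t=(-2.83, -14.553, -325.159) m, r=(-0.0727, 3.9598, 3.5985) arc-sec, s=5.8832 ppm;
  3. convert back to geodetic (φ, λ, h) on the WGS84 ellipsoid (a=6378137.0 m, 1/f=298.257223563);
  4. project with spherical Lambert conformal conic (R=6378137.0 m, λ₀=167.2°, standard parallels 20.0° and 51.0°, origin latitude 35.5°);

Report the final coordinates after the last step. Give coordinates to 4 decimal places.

start: φ=22.737807°, λ=139.561412°, h=0.000 m
→ ECEF (a=6378388.000, f=1/297.0): X=-4479567.6905, Y=3817616.0581, Z=2449997.6641
→ Helmert 7p (PV): X=-4479616.4428, Y=3817546.6773, Z=2449771.5711
→ geod (Bowring, a=6378137.000): φ=22.73536479°, λ=139.56223390°, h=142.7237 m
→ lcc (R=6378137.0, λ₀=167.2°): E=-2767741.1151, N=-986269.1986

E=-2767741.1151 m, N=-986269.1986 m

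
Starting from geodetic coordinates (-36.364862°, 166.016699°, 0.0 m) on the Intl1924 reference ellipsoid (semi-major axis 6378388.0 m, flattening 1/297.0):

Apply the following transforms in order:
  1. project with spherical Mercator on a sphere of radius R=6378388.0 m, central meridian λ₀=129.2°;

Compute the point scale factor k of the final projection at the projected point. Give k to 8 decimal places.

1.24183868

start: φ=-36.364862°, λ=166.016699°, h=0.000 m
→ into merc (λ₀=129.2°): φ=-36.36486200°, λ−λ₀=36.81669900°
scale k = 1.24183868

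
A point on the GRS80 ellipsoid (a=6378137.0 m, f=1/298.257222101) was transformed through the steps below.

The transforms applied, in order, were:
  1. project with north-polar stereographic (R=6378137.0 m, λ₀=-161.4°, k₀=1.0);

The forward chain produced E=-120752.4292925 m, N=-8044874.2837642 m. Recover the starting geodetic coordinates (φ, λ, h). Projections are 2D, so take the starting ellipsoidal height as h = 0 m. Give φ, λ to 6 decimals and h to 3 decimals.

φ=25.518179°, λ=-162.259937°, h=0.000 m

start: E=-120752.4293, N=-8044874.2838 m
→ stereo⁻¹: φ=25.51817900°, λ=-162.25993700°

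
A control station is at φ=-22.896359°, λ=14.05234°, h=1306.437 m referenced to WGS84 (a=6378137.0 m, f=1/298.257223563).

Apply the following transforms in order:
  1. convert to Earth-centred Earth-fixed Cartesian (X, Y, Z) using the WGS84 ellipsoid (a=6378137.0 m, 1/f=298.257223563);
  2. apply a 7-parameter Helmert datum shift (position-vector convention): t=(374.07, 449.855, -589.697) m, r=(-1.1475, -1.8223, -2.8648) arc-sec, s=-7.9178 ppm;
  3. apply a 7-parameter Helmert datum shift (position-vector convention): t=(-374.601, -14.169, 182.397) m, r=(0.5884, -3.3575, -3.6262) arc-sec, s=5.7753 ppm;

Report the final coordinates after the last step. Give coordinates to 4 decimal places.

X=5703924.7207 m, Y=1427906.7797 m, Z=-2466921.0775 m

start: φ=-22.896359°, λ=14.052340°, h=1306.437 m
→ ECEF (a=6378137.000, f=1/298.257223563): X=5703830.5842, Y=1427660.3367, Z=-2466658.4335
→ Helmert 7p (PV): X=5704201.1131, Y=1428005.9458, Z=-2467186.1507
→ Helmert 7p (PV): X=5703924.7207, Y=1427906.7797, Z=-2466921.0775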